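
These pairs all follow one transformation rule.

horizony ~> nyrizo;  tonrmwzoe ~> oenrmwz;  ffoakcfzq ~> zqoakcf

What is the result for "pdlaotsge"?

What's happening: delete the first 2 characters, then move the last 2 characters to the front (rotate right by 2).
Working it through for "pdlaotsge": intermediate "laotsge", final "gelaots".

gelaots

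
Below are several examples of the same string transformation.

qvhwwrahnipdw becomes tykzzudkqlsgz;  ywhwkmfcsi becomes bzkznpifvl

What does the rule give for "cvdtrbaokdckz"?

The pattern: shift every letter 3 places forward in the alphabet (wrapping around).
For "cvdtrbaokdckz" the result is "fygwuedrngfnc".

fygwuedrngfnc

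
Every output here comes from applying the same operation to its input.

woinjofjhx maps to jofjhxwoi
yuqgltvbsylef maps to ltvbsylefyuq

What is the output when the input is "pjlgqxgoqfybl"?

Each output is the input with this applied: move the first 3 characters to the end (rotate left by 3), then delete the first character.
Starting from "pjlgqxgoqfybl": after the first operation, "gqxgoqfyblpjl"; after the second, "qxgoqfyblpjl".

qxgoqfyblpjl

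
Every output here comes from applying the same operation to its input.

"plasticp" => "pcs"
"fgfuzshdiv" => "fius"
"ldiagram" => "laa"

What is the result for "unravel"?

uea

What's happening: take characters alternately from the front and the back (1st, last, 2nd, 2nd-last, ...), then keep one character in every 3, starting at position 1 (positions 1st, 4th, 7th, ...).
Starting from "unravel": after the first operation, "ulnerva"; after the second, "uea".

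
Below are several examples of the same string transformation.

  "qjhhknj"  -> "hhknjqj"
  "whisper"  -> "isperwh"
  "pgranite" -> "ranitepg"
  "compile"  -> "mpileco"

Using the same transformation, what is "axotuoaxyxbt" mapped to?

otuoaxyxbtax

What's happening: move the first 2 characters to the end (rotate left by 2).
Doing the same to "axotuoaxyxbt": "otuoaxyxbtax".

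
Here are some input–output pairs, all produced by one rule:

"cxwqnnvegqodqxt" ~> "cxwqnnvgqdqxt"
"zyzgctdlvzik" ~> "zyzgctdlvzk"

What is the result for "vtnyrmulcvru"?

Each output is the input with this applied: remove every vowel.
Doing the same to "vtnyrmulcvru": "vtnyrmlcvr".

vtnyrmlcvr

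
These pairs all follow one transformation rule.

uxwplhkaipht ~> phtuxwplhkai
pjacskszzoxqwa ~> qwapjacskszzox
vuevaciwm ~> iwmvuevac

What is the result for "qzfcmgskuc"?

The transformation: move the last 3 characters to the front (rotate right by 3).
Applying that to "qzfcmgskuc" gives "kucqzfcmgs".

kucqzfcmgs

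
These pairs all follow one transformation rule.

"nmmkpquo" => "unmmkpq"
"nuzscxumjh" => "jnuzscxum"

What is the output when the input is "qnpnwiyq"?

yqnpnwi

Rule — delete the last character, then move the last character to the front.
For "qnpnwiyq", step one produces "qnpnwiy"; step two turns that into "yqnpnwi".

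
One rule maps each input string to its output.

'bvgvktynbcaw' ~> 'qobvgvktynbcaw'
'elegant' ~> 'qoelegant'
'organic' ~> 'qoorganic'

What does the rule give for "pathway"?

qopathway

The pattern: prepend "qo".
Doing the same to "pathway": "qopathway".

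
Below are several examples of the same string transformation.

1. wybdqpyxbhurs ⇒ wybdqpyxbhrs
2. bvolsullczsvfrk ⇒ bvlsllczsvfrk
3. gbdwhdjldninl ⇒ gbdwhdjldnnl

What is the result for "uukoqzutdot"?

kqztdt

The transformation: remove every vowel.
On "uukoqzutdot" that produces "kqztdt".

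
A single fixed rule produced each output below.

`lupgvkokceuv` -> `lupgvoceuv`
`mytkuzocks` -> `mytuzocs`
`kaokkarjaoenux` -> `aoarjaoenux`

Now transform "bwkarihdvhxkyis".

bwarihdvhxyis

What's happening: remove every "k".
So "bwkarihdvhxkyis" becomes "bwarihdvhxyis".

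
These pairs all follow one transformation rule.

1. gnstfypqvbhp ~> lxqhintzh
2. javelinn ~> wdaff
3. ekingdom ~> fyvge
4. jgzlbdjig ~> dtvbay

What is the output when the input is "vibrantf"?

jsflx

The rule is to delete the first 3 characters, then shift every letter 8 places backward in the alphabet (wrapping around).
Working it through for "vibrantf": intermediate "rantf", final "jsflx".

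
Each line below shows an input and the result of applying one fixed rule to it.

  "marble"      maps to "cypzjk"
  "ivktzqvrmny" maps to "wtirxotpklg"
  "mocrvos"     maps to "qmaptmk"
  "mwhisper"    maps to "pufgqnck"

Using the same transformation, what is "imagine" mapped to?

ckyeglg

Looking at the pairs, the operation is to shift every letter 2 places backward in the alphabet (wrapping around), then swap the first and last characters.
Applying both steps to "imagine": "gkyeglc", then "ckyeglg".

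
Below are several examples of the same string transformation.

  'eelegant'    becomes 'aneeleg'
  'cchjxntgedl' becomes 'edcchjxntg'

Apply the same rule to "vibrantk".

ntvibra

Looking at the pairs, the operation is to delete the last character, then move the last 2 characters to the front (rotate right by 2).
For "vibrantk", step one produces "vibrant"; step two turns that into "ntvibra".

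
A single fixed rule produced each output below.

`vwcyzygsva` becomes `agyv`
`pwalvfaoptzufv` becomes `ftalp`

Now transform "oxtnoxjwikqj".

What's happening: keep one character in every 3, starting at position 1 (positions 1st, 4th, 7th, ...), then reverse the string.
Applying both steps to "oxtnoxjwikqj": "onjk", then "kjno".
(Check on "pwalvfaoptzufv": → "platf" → "ftalp" ✓)

kjno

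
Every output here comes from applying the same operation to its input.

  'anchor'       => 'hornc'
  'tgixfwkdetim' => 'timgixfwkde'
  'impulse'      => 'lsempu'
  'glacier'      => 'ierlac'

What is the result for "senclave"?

aveencl

Rule — delete the first character, then move the last 3 characters to the front (rotate right by 3).
On "senclave": the first step gives "enclave", and the second then gives "aveencl".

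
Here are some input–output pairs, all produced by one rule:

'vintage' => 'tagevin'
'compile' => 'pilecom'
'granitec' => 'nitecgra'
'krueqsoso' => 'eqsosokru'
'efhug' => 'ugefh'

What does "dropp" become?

The transformation: move the first 3 characters to the end (rotate left by 3).
Applying that to "dropp" gives "ppdro".

ppdro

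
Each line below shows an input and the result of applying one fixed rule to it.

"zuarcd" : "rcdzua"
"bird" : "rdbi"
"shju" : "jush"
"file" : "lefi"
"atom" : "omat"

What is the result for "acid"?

idac

The transformation: swap the front and back halves of the string.
For "acid" the result is "idac".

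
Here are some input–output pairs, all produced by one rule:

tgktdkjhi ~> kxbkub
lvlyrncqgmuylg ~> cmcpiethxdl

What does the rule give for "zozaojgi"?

In each case the input is transformed by: shift every letter 9 places backward in the alphabet (wrapping around), then delete the last 3 characters.
Starting from "zozaojgi": after the first operation, "qfqrfaxz"; after the second, "qfqrf".
(Check on "tgktdkjhi": → "kxbkubayz" → "kxbkub" ✓)

qfqrf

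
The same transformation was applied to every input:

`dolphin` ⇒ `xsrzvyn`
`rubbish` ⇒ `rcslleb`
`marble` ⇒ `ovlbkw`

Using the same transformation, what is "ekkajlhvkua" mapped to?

Each output is the input with this applied: reverse the string, then shift every letter 10 places forward in the alphabet (wrapping around).
For "ekkajlhvkua", step one produces "aukvhljakke"; step two turns that into "keufrvtkuuo".

keufrvtkuuo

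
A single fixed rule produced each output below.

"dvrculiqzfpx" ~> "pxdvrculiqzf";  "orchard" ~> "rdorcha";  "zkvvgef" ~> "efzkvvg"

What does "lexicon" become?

onlexic

The pattern: move the last 2 characters to the front (rotate right by 2).
Doing the same to "lexicon": "onlexic".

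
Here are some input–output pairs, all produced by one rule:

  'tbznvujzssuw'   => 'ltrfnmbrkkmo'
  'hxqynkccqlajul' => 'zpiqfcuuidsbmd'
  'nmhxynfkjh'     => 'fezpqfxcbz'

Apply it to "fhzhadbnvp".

xzrzsvtfnh

The rule is to shift every letter 8 places backward in the alphabet (wrapping around).
So "fhzhadbnvp" becomes "xzrzsvtfnh".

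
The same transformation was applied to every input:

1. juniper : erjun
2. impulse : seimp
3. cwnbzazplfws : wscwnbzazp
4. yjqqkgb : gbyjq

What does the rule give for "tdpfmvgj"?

gjtdpf

The transformation: move the last 2 characters to the front (rotate right by 2), then delete the last 2 characters.
On "tdpfmvgj": the first step gives "gjtdpfmv", and the second then gives "gjtdpf".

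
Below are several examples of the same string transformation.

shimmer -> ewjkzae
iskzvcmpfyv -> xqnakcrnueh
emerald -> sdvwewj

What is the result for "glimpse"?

Rule — shift every letter 8 places backward in the alphabet (wrapping around), then move the last 3 characters to the front (rotate right by 3).
For "glimpse", step one produces "ydaehkw"; step two turns that into "hkwydae".

hkwydae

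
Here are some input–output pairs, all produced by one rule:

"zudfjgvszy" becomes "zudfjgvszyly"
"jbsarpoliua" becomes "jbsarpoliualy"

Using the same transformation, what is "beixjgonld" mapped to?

beixjgonldly

Looking at the pairs, the operation is to append "ly".
On "beixjgonld" that produces "beixjgonldly".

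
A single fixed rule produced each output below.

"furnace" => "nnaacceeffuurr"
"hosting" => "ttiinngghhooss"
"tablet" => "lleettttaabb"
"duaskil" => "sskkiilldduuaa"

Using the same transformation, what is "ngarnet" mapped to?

rrnneettnnggaa

The transformation: move the first 3 characters to the end (rotate left by 3), then double every character.
Working it through for "ngarnet": intermediate "rnetnga", final "rrnneettnnggaa".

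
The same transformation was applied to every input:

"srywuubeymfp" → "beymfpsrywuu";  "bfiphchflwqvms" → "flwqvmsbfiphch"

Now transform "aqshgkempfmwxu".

Each output is the input with this applied: swap the front and back halves of the string.
Applying that to "aqshgkempfmwxu" gives "mpfmwxuaqshgke".

mpfmwxuaqshgke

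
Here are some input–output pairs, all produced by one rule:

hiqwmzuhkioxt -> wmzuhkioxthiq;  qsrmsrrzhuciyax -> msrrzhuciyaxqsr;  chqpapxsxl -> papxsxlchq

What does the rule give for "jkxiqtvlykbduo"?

The pattern: move the first 3 characters to the end (rotate left by 3).
On "jkxiqtvlykbduo" that produces "iqtvlykbduojkx".

iqtvlykbduojkx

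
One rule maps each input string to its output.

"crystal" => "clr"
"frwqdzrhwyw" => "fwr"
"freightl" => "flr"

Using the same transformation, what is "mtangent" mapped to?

Looking at the pairs, the operation is to take characters alternately from the front and the back (1st, last, 2nd, 2nd-last, ...), then keep only the first 3 characters.
"mtangent" → "mttnaeng" → "mtt".
(Check on "crystal": → "clrayts" → "clr" ✓)

mtt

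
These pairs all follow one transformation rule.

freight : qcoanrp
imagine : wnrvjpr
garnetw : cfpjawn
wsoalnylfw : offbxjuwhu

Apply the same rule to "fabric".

What's happening: move the last 2 characters to the front (rotate right by 2), then shift every letter 9 places forward in the alphabet (wrapping around).
Applying both steps to "fabric": "icfabr", then "rlojka".

rlojka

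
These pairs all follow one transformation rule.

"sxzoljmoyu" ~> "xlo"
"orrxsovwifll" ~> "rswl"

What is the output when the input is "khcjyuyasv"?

The pattern: keep one character in every 3, starting at position 2 (positions 2nd, 5th, 8th, ...).
Doing the same to "khcjyuyasv": "hya".

hya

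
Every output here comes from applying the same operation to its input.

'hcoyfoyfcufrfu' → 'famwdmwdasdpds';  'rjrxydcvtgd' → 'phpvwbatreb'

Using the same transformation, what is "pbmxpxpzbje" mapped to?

nzkvnvnxzhc

Looking at the pairs, the operation is to shift every letter 2 places backward in the alphabet (wrapping around).
So "pbmxpxpzbje" becomes "nzkvnvnxzhc".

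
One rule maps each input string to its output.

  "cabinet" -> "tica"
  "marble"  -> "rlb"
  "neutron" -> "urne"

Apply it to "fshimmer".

Looking at the pairs, the operation is to sort the characters into reverse alphabetical order, then keep every other character starting from the first (positions 1st, 3rd, 5th, ...).
For "fshimmer" the result is "smif".

smif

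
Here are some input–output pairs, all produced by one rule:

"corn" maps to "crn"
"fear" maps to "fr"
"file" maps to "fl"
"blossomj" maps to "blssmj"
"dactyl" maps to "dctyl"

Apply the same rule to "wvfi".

The transformation: remove every vowel.
"wvfi" → "wvf".

wvf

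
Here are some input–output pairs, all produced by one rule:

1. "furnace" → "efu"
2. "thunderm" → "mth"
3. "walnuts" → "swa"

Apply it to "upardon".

The pattern: move the last character to the front, then keep only the first 3 characters.
"upardon" → "nupardo" → "nup".

nup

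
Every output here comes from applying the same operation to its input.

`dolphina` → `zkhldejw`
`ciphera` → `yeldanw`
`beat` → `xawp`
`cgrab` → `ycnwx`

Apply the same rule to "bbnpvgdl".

Each output is the input with this applied: shift every letter 4 places backward in the alphabet (wrapping around).
Doing the same to "bbnpvgdl": "xxjlrczh".

xxjlrczh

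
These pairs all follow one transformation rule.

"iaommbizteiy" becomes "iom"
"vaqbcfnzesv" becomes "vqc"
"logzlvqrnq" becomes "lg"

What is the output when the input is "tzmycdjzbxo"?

Looking at the pairs, the operation is to keep every other character starting from the first (positions 1st, 3rd, 5th, ...), then delete the last 3 characters.
For "tzmycdjzbxo", step one produces "tmcjbo"; step two turns that into "tmc".
(Check on "iaommbizteiy": → "iomiti" → "iom" ✓)

tmc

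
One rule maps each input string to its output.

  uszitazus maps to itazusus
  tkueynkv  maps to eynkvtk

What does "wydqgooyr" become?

What's happening: move the first 2 characters to the end (rotate left by 2), then delete the first character.
"wydqgooyr" → "dqgooyrwy" → "qgooyrwy".

qgooyrwy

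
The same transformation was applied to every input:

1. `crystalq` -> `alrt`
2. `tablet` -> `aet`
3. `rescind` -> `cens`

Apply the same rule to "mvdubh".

bhu

The rule is to sort the characters into alphabetical order, then keep every other character starting from the first (positions 1st, 3rd, 5th, ...).
For "mvdubh", step one produces "bdhmuv"; step two turns that into "bhu".
(Check on "rescind": → "cdeinrs" → "cens" ✓)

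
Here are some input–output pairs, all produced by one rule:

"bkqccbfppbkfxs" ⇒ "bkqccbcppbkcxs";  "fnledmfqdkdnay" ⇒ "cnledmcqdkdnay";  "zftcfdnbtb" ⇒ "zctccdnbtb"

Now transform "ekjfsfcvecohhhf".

Each output is the input with this applied: replace every "f" with "c".
On "ekjfsfcvecohhhf" that produces "ekjcsccvecohhhc".

ekjcsccvecohhhc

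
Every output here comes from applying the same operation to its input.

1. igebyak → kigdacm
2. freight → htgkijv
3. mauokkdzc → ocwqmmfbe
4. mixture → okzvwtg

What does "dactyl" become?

fcevan

Looking at the pairs, the operation is to shift every letter 2 places forward in the alphabet (wrapping around).
"dactyl" → "fcevan".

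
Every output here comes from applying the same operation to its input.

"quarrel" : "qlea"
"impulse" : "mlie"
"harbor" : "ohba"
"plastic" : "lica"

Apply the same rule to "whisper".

In each case the input is transformed by: sort the characters into reverse alphabetical order, then keep only the last 4 characters.
"whisper" → "wsrpihe" → "pihe".

pihe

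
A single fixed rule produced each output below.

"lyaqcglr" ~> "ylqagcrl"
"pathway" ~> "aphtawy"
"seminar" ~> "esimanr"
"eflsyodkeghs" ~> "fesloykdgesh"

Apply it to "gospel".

ogpsle

In each case the input is transformed by: swap each adjacent pair of characters (1↔2, 3↔4, ...).
On "gospel" that produces "ogpsle".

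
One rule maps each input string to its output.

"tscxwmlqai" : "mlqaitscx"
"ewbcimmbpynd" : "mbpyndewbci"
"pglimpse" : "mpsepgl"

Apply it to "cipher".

herci

Rule — swap the front and back halves of the string, then delete the last character.
Applying that to "cipher" gives "herci".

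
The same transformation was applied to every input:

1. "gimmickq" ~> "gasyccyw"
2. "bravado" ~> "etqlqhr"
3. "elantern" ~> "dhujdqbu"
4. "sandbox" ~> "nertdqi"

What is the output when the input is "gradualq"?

gbqktqhw

Rule — shift every letter 10 places backward in the alphabet (wrapping around), then reverse the string.
For "gradualq", step one produces "whqtkqbg"; step two turns that into "gbqktqhw".
(Check on "bravado": → "rhqlqte" → "etqlqhr" ✓)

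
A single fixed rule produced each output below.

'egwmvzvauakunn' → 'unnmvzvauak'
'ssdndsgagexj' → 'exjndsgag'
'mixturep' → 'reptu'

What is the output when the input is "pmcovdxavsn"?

vsnovdxa

Looking at the pairs, the operation is to delete the first 3 characters, then move the last 3 characters to the front (rotate right by 3).
Applying both steps to "pmcovdxavsn": "ovdxavsn", then "vsnovdxa".
(Check on "ssdndsgagexj": → "ndsgagexj" → "exjndsgag" ✓)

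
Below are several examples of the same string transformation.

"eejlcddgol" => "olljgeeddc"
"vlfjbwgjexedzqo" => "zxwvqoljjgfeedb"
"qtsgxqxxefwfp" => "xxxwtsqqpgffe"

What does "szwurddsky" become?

The transformation: sort the characters into reverse alphabetical order.
So "szwurddsky" becomes "zywussrkdd".

zywussrkdd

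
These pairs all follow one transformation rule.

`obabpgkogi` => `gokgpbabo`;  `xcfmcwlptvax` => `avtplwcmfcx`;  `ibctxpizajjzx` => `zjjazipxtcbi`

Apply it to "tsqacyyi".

The transformation: delete the last character, then reverse the string.
Applying both steps to "tsqacyyi": "tsqacyy", then "yycaqst".

yycaqst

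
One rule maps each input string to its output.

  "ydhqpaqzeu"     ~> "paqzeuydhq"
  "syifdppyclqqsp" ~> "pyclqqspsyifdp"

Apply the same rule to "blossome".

ssomeblo

Each output is the input with this applied: swap the front and back halves of the string, then move the last character to the front.
Applying that to "blossome" gives "ssomeblo".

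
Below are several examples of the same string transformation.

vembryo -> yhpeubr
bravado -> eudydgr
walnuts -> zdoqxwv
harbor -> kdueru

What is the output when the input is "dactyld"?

Each output is the input with this applied: shift every letter 3 places forward in the alphabet (wrapping around).
So "dactyld" becomes "gdfwbog".

gdfwbog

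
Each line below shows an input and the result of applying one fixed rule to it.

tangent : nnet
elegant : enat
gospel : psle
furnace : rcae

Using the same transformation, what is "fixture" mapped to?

xrue

Each output is the input with this applied: swap each adjacent pair of characters (1↔2, 3↔4, ...), then keep only the last 4 characters.
"fixture" → "xrue".
(Check on "furnace": → "ufnrcae" → "rcae" ✓)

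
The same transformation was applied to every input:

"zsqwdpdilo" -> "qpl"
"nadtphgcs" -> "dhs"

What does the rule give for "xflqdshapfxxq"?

The transformation: keep one character in every 3, starting at position 3 (positions 3rd, 6th, 9th, ...).
For "xflqdshapfxxq" the result is "lspx".

lspx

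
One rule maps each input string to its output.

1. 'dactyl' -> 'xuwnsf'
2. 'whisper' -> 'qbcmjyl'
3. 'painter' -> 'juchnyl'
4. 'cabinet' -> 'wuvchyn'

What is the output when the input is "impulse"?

The pattern: shift every letter 6 places backward in the alphabet (wrapping around).
Doing the same to "impulse": "cgjofmy".

cgjofmy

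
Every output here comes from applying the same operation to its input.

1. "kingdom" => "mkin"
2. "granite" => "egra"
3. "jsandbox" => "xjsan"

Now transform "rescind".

dres

Rule — move the last character to the front, then delete the last 3 characters.
Starting from "rescind": after the first operation, "drescin"; after the second, "dres".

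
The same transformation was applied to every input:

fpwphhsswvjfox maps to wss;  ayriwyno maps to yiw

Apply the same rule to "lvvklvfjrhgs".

Each output is the input with this applied: take characters alternately from the front and the back (1st, last, 2nd, 2nd-last, ...), then keep only the last 3 characters.
For "lvvklvfjrhgs" the result is "jvf".

jvf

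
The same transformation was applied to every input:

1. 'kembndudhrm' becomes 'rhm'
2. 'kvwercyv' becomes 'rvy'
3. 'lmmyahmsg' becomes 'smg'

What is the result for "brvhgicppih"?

Looking at the pairs, the operation is to swap each adjacent pair of characters (1↔2, 3↔4, ...), then keep only the last 3 characters.
Starting from "brvhgicppih": after the first operation, "rbhvigpciph"; after the second, "iph".

iph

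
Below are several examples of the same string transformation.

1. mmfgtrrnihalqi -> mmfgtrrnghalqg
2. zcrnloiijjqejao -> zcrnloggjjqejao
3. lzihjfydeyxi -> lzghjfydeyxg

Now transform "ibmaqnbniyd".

In each case the input is transformed by: replace every "i" with "g".
Doing the same to "ibmaqnbniyd": "gbmaqnbngyd".

gbmaqnbngyd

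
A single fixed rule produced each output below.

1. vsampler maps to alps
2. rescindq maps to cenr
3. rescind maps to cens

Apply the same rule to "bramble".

In each case the input is transformed by: sort the characters into alphabetical order, then keep every other character starting from the first (positions 1st, 3rd, 5th, ...).
For "bramble", step one produces "abbelmr"; step two turns that into "ablr".

ablr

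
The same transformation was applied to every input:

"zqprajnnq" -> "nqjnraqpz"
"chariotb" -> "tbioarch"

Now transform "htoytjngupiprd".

rdipupngtjoyht

The transformation: reverse the string, then swap each adjacent pair of characters (1↔2, 3↔4, ...).
On "htoytjngupiprd": the first step gives "drpipugnjtyoth", and the second then gives "rdipupngtjoyht".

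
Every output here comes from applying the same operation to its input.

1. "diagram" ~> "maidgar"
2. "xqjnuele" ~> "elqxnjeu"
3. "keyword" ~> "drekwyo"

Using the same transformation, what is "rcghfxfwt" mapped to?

twcrhgxff

Looking at the pairs, the operation is to move the last 2 characters to the front (rotate right by 2), then swap each adjacent pair of characters (1↔2, 3↔4, ...).
Starting from "rcghfxfwt": after the first operation, "wtrcghfxf"; after the second, "twcrhgxff".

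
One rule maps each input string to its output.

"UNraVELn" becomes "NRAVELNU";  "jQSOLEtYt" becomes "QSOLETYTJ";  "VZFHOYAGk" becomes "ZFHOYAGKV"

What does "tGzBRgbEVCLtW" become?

What's happening: move the first character to the end, then convert every letter to uppercase.
"tGzBRgbEVCLtW" → "GzBRgbEVCLtWt" → "GZBRGBEVCLTWT".

GZBRGBEVCLTWT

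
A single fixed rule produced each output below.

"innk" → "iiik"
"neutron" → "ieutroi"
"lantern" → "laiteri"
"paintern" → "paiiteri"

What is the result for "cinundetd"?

Looking at the pairs, the operation is to replace every "n" with "i".
So "cinundetd" becomes "ciiuidetd".

ciiuidetd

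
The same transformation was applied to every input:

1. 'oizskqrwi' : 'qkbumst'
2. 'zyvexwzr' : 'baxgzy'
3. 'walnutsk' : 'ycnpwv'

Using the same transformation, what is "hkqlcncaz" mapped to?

jmsnepe

In each case the input is transformed by: shift every letter 2 places forward in the alphabet (wrapping around), then delete the last 2 characters.
On "hkqlcncaz": the first step gives "jmsnepecb", and the second then gives "jmsnepe".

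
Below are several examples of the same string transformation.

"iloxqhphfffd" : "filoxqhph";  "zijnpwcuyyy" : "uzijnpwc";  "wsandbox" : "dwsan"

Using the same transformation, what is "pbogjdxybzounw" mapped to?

In each case the input is transformed by: delete the last 3 characters, then move the last character to the front.
Working it through for "pbogjdxybzounw": intermediate "pbogjdxybzo", final "opbogjdxybz".

opbogjdxybz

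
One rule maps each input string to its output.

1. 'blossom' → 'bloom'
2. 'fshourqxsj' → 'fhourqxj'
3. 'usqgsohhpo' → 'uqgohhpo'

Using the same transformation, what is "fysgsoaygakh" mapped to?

fygoaygakh

The rule is to remove every "s".
Doing the same to "fysgsoaygakh": "fygoaygakh".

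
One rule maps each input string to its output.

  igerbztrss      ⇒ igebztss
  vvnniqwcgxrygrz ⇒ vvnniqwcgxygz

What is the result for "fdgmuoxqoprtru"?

Each output is the input with this applied: remove every "r".
"fdgmuoxqoprtru" → "fdgmuoxqoptu".

fdgmuoxqoptu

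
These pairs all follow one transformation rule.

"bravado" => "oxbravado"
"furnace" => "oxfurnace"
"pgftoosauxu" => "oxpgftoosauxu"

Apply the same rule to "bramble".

Each output is the input with this applied: prepend "ox".
Doing the same to "bramble": "oxbramble".

oxbramble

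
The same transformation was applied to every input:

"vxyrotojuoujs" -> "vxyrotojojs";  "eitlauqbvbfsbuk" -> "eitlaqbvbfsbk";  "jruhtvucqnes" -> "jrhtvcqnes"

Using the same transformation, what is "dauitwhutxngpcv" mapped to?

daitwhtxngpcv

What's happening: remove every "u".
On "dauitwhutxngpcv" that produces "daitwhtxngpcv".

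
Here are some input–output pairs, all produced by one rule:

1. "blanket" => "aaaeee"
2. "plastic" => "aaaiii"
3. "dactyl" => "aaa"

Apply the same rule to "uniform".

The transformation: repeat every character 3 times, then keep only the vowels.
Starting from "uniform": after the first operation, "uuunnniiifffooorrrmmm"; after the second, "uuuiiiooo".
(Check on "plastic": → "ppplllaaassstttiiiccc" → "aaaiii" ✓)

uuuiiiooo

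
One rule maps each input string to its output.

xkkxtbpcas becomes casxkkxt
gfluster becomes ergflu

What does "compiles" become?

escomp

Rule — swap the front and back halves of the string, then delete the first 2 characters.
"compiles" → "ilescomp" → "escomp".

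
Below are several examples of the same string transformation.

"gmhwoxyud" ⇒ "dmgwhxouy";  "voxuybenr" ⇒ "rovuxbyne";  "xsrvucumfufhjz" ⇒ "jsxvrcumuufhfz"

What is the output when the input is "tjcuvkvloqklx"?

Looking at the pairs, the operation is to swap each adjacent pair of characters (1↔2, 3↔4, ...), then move the last character to the front.
On "tjcuvkvloqklx": the first step gives "jtuckvlvqolkx", and the second then gives "xjtuckvlvqolk".
(Check on "gmhwoxyud": → "mgwhxouyd" → "dmgwhxouy" ✓)

xjtuckvlvqolk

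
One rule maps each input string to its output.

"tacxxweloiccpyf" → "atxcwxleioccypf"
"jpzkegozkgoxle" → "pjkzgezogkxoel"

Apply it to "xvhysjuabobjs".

The transformation: swap each adjacent pair of characters (1↔2, 3↔4, ...).
So "xvhysjuabobjs" becomes "vxyhjsauobjbs".

vxyhjsauobjbs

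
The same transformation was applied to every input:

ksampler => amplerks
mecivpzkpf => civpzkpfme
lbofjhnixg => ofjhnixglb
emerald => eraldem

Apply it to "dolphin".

Looking at the pairs, the operation is to move the first 2 characters to the end (rotate left by 2).
Doing the same to "dolphin": "lphindo".

lphindo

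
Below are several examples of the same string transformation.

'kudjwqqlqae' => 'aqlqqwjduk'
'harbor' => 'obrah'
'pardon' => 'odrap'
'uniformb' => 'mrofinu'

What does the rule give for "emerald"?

The transformation: delete the last character, then reverse the string.
Applying both steps to "emerald": "emeral", then "lareme".

lareme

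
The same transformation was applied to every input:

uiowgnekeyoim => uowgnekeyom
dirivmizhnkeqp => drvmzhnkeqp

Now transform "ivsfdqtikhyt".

The transformation: remove every "i".
Applying that to "ivsfdqtikhyt" gives "vsfdqtkhyt".

vsfdqtkhyt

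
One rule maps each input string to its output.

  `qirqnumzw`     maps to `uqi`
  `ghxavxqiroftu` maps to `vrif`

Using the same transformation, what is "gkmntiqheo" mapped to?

okg

The pattern: sort the characters into reverse alphabetical order, then keep one character in every 3, starting at position 3 (positions 3rd, 6th, 9th, ...).
Starting from "gkmntiqheo": after the first operation, "tqonmkihge"; after the second, "okg".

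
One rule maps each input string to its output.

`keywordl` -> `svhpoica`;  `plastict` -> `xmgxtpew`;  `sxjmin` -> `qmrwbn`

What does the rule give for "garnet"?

Rule — shift every letter 4 places forward in the alphabet (wrapping around), then swap the front and back halves of the string.
Working it through for "garnet": intermediate "kevrix", final "rixkev".

rixkev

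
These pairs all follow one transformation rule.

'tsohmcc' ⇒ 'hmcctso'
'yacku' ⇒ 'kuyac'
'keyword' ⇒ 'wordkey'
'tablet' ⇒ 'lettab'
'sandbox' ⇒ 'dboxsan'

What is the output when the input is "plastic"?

The rule is to move the first 3 characters to the end (rotate left by 3).
"plastic" → "sticpla".

sticpla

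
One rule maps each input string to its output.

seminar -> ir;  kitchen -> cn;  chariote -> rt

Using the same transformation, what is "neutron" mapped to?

tn

Looking at the pairs, the operation is to keep one character in every 3, starting at position 1 (positions 1st, 4th, 7th, ...), then delete the first character.
Starting from "neutron": after the first operation, "ntn"; after the second, "tn".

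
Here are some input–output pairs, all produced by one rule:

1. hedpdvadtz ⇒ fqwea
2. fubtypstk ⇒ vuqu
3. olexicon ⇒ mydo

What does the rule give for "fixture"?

The transformation: shift every letter 1 place forward in the alphabet (wrapping around), then keep every other character starting from the second (positions 2nd, 4th, 6th, ...).
"fixture" → "gjyuvsf" → "jus".
(Check on "olexicon": → "pmfyjdpo" → "mydo" ✓)

jus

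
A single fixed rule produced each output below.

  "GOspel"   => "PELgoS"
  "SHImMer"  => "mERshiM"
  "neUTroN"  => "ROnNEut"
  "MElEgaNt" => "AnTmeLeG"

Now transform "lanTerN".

The rule is to move the last 3 characters to the front (rotate right by 3), then flip the case of every letter.
Working it through for "lanTerN": intermediate "erNlanT", final "ERnLANt".

ERnLANt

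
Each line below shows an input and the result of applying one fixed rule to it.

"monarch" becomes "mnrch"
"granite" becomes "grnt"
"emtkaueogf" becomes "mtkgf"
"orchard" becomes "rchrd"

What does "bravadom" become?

brvdm

In each case the input is transformed by: remove every vowel.
Doing the same to "bravadom": "brvdm".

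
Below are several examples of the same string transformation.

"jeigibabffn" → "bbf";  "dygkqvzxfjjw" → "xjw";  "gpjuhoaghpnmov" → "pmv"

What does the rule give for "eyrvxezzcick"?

zik

Looking at the pairs, the operation is to keep every other character starting from the second (positions 2nd, 4th, 6th, ...), then keep only the last 3 characters.
On "eyrvxezzcick": the first step gives "yvezik", and the second then gives "zik".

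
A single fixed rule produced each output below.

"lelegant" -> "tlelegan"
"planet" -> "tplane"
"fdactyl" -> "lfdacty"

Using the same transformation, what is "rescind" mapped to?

drescin

The transformation: move the last character to the front.
On "rescind" that produces "drescin".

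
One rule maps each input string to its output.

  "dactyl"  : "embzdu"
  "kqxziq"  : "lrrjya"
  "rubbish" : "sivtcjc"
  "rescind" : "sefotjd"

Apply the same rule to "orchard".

What's happening: shift every letter 1 place forward in the alphabet (wrapping around), then take characters alternately from the front and the back (1st, last, 2nd, 2nd-last, ...).
On "orchard": the first step gives "psdibse", and the second then gives "pessdbi".

pessdbi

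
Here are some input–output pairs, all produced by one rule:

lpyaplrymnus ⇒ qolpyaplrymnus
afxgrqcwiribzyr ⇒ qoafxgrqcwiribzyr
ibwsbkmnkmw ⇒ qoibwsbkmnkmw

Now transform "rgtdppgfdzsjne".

qorgtdppgfdzsjne

In each case the input is transformed by: prepend "qo".
"rgtdppgfdzsjne" → "qorgtdppgfdzsjne".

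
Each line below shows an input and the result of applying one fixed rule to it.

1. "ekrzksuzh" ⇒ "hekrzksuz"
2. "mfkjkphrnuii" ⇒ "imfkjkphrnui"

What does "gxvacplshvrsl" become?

lgxvacplshvrs

Rule — move the last character to the front.
Applying that to "gxvacplshvrsl" gives "lgxvacplshvrs".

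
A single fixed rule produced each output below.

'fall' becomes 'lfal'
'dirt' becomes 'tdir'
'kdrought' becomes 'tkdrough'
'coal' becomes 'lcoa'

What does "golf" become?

fgol

Rule — move the last character to the front.
For "golf" the result is "fgol".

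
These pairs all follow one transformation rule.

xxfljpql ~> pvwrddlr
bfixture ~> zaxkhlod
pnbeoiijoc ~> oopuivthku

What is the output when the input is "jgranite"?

The transformation: shift every letter 6 places forward in the alphabet (wrapping around), then swap the front and back halves of the string.
On "jgranite": the first step gives "pmxgtozk", and the second then gives "tozkpmxg".

tozkpmxg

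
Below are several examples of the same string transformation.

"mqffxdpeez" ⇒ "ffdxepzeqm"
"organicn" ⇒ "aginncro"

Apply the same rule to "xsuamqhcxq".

The transformation: swap each adjacent pair of characters (1↔2, 3↔4, ...), then move the first 2 characters to the end (rotate left by 2).
Doing the same to "xsuamqhcxq": "auqmchqxsx".

auqmchqxsx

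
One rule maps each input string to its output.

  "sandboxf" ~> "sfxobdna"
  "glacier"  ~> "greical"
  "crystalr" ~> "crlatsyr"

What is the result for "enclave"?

The pattern: reverse the string, then move the last character to the front.
On "enclave": the first step gives "evalcne", and the second then gives "eevalcn".

eevalcn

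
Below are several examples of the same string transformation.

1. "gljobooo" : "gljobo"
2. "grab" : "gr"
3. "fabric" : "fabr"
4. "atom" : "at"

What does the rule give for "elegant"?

elega

Each output is the input with this applied: delete the last 2 characters.
So "elegant" becomes "elega".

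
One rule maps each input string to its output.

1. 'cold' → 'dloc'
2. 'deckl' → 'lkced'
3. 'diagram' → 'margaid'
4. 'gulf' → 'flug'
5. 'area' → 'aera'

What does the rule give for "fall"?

llaf

Rule — reverse the string.
So "fall" becomes "llaf".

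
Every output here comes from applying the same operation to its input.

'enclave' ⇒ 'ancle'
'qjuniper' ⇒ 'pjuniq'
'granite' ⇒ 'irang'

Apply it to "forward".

Each output is the input with this applied: delete the last 2 characters, then swap the first and last characters.
On "forward" that produces "aorwf".

aorwf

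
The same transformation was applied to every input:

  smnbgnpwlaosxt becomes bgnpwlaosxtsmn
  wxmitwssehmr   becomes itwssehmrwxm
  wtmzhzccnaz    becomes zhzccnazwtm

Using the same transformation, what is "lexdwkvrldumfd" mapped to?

In each case the input is transformed by: move the first 3 characters to the end (rotate left by 3).
Doing the same to "lexdwkvrldumfd": "dwkvrldumfdlex".

dwkvrldumfdlex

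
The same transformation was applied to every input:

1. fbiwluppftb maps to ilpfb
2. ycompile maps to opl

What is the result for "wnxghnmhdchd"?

xhmdh

Each output is the input with this applied: keep every other character starting from the first (positions 1st, 3rd, 5th, ...), then delete the first character.
Applying that to "wnxghnmhdchd" gives "xhmdh".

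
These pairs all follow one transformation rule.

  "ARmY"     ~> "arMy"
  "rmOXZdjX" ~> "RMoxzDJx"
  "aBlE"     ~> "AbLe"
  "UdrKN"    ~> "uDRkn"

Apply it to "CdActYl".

The rule is to flip the case of every letter.
So "CdActYl" becomes "cDaCTyL".

cDaCTyL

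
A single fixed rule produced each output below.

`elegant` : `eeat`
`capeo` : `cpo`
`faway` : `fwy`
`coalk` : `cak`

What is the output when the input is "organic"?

What's happening: keep every other character starting from the first (positions 1st, 3rd, 5th, ...).
Applying that to "organic" gives "ognc".

ognc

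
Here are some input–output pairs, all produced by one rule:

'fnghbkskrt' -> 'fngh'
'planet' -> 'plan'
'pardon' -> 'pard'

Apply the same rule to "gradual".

Rule — keep only the first 4 characters.
On "gradual" that produces "grad".

grad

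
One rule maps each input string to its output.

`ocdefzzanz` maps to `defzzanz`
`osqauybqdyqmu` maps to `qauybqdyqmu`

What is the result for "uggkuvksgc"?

gkuvksgc

The transformation: delete the first 2 characters.
For "uggkuvksgc" the result is "gkuvksgc".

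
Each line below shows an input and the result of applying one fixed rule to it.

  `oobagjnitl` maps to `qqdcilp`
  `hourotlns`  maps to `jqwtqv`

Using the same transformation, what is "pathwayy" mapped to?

rcvjy

What's happening: shift every letter 2 places forward in the alphabet (wrapping around), then delete the last 3 characters.
"pathwayy" → "rcvjycaa" → "rcvjy".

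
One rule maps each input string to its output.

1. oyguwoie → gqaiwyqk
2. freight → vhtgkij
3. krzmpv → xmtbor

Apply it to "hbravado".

qjdtcxcf

The rule is to shift every letter 2 places forward in the alphabet (wrapping around), then move the last character to the front.
Applying both steps to "hbravado": "jdtcxcfq", then "qjdtcxcf".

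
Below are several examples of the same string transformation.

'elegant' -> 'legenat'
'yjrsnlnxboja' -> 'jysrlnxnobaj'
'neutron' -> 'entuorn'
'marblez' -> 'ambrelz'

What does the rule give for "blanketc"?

The pattern: swap each adjacent pair of characters (1↔2, 3↔4, ...).
For "blanketc" the result is "lbnaekct".

lbnaekct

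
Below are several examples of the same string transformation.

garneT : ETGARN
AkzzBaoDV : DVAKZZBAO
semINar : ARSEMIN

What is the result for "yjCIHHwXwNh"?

NHYJCIHHWXW

The transformation: move the last 2 characters to the front (rotate right by 2), then convert every letter to uppercase.
Working it through for "yjCIHHwXwNh": intermediate "NhyjCIHHwXw", final "NHYJCIHHWXW".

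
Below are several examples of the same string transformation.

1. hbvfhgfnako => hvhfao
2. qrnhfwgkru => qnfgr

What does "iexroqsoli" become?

The rule is to keep every other character starting from the first (positions 1st, 3rd, 5th, ...).
On "iexroqsoli" that produces "ixosl".

ixosl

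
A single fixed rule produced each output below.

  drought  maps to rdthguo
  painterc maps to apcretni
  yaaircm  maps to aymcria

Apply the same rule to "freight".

rfthgie

Rule — move the first 2 characters to the end (rotate left by 2), then reverse the string.
Applying both steps to "freight": "eightfr", then "rfthgie".
(Check on "drought": → "oughtdr" → "rdthguo" ✓)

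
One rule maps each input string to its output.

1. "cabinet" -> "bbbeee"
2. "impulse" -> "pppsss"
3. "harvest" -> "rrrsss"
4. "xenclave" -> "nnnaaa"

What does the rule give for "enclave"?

cccvvv

The rule is to keep one character in every 3, starting at position 3 (positions 3rd, 6th, 9th, ...), then repeat every character 3 times.
Applying both steps to "enclave": "cv", then "cccvvv".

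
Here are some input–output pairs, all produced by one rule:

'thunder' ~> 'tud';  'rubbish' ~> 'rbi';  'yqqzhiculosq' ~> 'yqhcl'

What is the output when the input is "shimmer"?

The rule is to keep every other character starting from the first (positions 1st, 3rd, 5th, ...), then delete the last character.
"shimmer" → "simr" → "sim".

sim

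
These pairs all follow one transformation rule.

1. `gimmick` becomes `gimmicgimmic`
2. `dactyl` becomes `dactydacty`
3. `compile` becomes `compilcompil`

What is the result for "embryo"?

What's happening: delete the last character, then write the whole string twice.
On "embryo" that produces "embryembry".

embryembry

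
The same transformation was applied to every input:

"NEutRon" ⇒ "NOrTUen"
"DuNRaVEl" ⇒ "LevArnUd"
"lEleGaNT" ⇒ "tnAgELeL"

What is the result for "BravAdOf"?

FoDaVARb

Rule — reverse the string, then flip the case of every letter.
"BravAdOf" → "fOdAvarB" → "FoDaVARb".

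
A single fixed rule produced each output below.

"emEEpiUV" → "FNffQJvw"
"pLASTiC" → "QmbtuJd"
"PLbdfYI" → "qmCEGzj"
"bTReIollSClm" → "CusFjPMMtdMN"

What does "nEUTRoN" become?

The pattern: flip the case of every letter, then shift every letter 1 place forward in the alphabet (wrapping around).
Working it through for "nEUTRoN": intermediate "NeutrOn", final "OfvusPo".

OfvusPo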